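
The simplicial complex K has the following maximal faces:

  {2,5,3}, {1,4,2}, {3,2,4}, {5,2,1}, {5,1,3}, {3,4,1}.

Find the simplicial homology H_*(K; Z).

Fix the vertex order 1 < 2 < 3 < 4 < 5 and write every simplex with vertices in increasing order. Then dim K = 2 and the simplices of K are:

  0-simplices (5): [1], [2], [3], [4], [5]
  1-simplices (9): [1,2], [1,3], [1,4], [1,5], [2,3], [2,4], [2,5], [3,4], [3,5]
  2-simplices (6): [1,2,4], [1,2,5], [1,3,4], [1,3,5], [2,3,4], [2,3,5]

Hence C_0 ≅ Z^5, C_1 ≅ Z^9, C_2 ≅ Z^6.

Boundary ∂_1: C_1 → C_0 maps an edge to its endpoints' difference, ∂[p,q] = q − p.
The resulting 5×9 matrix has rank 4, and its Smith normal form has invariant factors (1,1,1,1).

The boundary map ∂_2: C_2 → C_1 acts by ∂[p,q,r] = [q,r] − [p,r] + [p,q]. For instance
  ∂[1,3,5] = [3,5] − [1,5] + [1,3],
  ∂[1,2,4] = [2,4] − [1,4] + [1,2].
As a 9×6 matrix over Z this has rank 5, with invariant factors (1,1,1,1,1).

From H_k ≅ ker(∂_k) / im(∂_{k+1}) we obtain:

  H_0: rank C_0 − rank ∂_1 = 5 − 4 = 1, and the invariant factors of ∂_1 are all 1, so H_0 ≅ Z.
  H_1: rank ker ∂_1 − rank ∂_2 = (9 − 4) − 5 = 0, and the invariant factors of ∂_2 are all 1, so H_1 ≅ 0.
  H_2: rank ker ∂_2 − rank ∂_3 = (6 − 5) − 0 = 1, and there is no ∂_3, so H_2 ≅ Z.

As a check, the Euler characteristic is 5 − 9 + 6 = 2, which agrees with 1 − 0 + 1 = 2.

H_0 = Z,  H_1 = 0,  H_2 = Z.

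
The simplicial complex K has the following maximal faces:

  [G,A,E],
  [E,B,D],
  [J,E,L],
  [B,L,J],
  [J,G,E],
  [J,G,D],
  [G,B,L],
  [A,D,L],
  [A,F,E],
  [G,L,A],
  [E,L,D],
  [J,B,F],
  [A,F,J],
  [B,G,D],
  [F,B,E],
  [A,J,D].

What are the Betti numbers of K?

Fix the vertex order A < B < D < E < F < G < J < L and write every simplex with vertices in increasing order. Then dim K = 2 and the simplices of K are:

  0-simplices (8): A, B, D, E, F, G, J, L
  1-simplices (24): AD, AE, AF, AG, AJ, AL, BD, BE, BF, BG, BJ, BL, DE, DG, DJ, DL, EF, EG, EJ, EL, FJ, GJ, GL, JL
  2-simplices (16): ADJ, ADL, AEF, AEG, AFJ, AGL, BDE, BDG, BEF, BFJ, BGL, BJL, DEL, DGJ, EGJ, EJL

giving chain groups C_0 ≅ Z^8, C_1 ≅ Z^24, C_2 ≅ Z^16.

∂_1: C_1 → C_0 is given by ∂[p,q] = [q] − [p]. For instance
  ∂BE = E − B.
The 8×24 boundary matrix has rank 7 and Smith normal form diag(1,1,1,1,1,1,1).

Boundary ∂_2: C_2 → C_1 maps a triangle to the signed sum of its edges. For instance
  ∂EGJ = GJ − EJ + EG,
  ∂AGL = GL − AL + AG.
This gives a 24×16 integer matrix of rank 15; reducing to Smith normal form yields diagonal entries (1,1,1,1,1,1,1,1,1,1,1,1,1,1,1).

Reading off H_k = ker ∂_k / im ∂_{k+1}:

  H_0: rank C_0 − rank ∂_1 = 8 − 7 = 1, and the invariant factors of ∂_1 are all 1, so H_0 ≅ Z.
  H_1: rank ker ∂_1 − rank ∂_2 = (24 − 7) − 15 = 2, and the invariant factors of ∂_2 are all 1, so H_1 ≅ Z^2.
  H_2: rank ker ∂_2 − rank ∂_3 = (16 − 15) − 0 = 1, and there is no ∂_3, so H_2 ≅ Z.

Hence the Betti numbers are b_0 = 1, b_1 = 2, b_2 = 1.

b_0 = 1, b_1 = 2, b_2 = 1.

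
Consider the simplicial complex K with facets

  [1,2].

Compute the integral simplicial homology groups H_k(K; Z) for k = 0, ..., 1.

Take the total order 1 < 2 on the vertex set. Then K (dimension 1) consists of the simplices:

  0-simplices (2): [1], [2]
  1-simplices (1): [1,2]

giving chain groups C_0 ≅ Z^2, C_1 ≅ Z^1.

∂_1: C_1 → C_0 is given by ∂[p,q] = [q] − [p].
The 2×1 boundary matrix has rank 1 and Smith normal form diag(1).

Now H_k = ker ∂_k / im ∂_{k+1}, so:

  H_0: rank C_0 − rank ∂_1 = 2 − 1 = 1, and the invariant factors of ∂_1 are all 1, so H_0 = Z.
  H_1: rank ker ∂_1 − rank ∂_2 = (1 − 1) − 0 = 0, and there is no ∂_2, so H_1 = 0.

(K is a triangulation of the 1-simplex.)

H_0 = Z,  H_1 = 0.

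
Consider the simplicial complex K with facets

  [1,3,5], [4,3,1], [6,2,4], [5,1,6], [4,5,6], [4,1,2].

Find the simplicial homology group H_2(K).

H_2 = 0.

Order the vertices as 1 < 2 < 3 < 4 < 5 < 6. Listing each simplex with vertices in this order, K has dimension 2 with simplices:

  0-simplices (6): [1], [2], [3], [4], [5], [6]
  1-simplices (12): [1,2], [1,3], [1,4], [1,5], [1,6], [2,4], [2,6], [3,4], [3,5], [4,5], [4,6], [5,6]
  2-simplices (6): [1,2,4], [1,3,4], [1,3,5], [1,5,6], [2,4,6], [4,5,6]

Hence C_0 ≅ Z^6, C_1 ≅ Z^12, C_2 ≅ Z^6.

Boundary ∂_1: C_1 → C_0 maps an edge to its endpoints' difference, ∂[p,q] = q − p. For instance
  ∂[3,4] = [4] − [3].
The 6×12 boundary matrix has rank 5 and Smith normal form diag(1,1,1,1,1).

Boundary ∂_2: C_2 → C_1 maps a triangle to the signed sum of its edges. For instance
  ∂[1,3,5] = [3,5] − [1,5] + [1,3],
  ∂[1,5,6] = [5,6] − [1,6] + [1,5].
The resulting 12×6 matrix has rank 6, and its Smith normal form has invariant factors (1,1,1,1,1,1).

From H_k ≅ ker(∂_k) / im(∂_{k+1}) we obtain:

  H_2: rank ker ∂_2 − rank ∂_3 = (6 − 6) − 0 = 0, and there is no ∂_3, so H_2 = 0.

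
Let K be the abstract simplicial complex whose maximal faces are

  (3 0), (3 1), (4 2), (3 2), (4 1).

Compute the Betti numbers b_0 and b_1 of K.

b_0 = 1, b_1 = 1.

Order the vertices as 0 < 1 < 2 < 3 < 4. Listing each simplex with vertices in this order, K has dimension 1 with simplices:

  0-simplices (5): [0], [1], [2], [3], [4]
  1-simplices (5): [0,3], [1,3], [1,4], [2,3], [2,4]

giving chain groups C_0 ≅ Z^5, C_1 ≅ Z^5.

The boundary map ∂_1: C_1 → C_0 is given by ∂[p,q] = [q] − [p]. For instance
  ∂[2,3] = [3] − [2].
As a 5×5 matrix over Z this has rank 4, with invariant factors (1,1,1,1).

Reading off H_k = ker ∂_k / im ∂_{k+1}:

  H_0: rank C_0 − rank ∂_1 = 5 − 4 = 1, and the invariant factors of ∂_1 are all 1, so H_0 ≅ Z.
  H_1: rank ker ∂_1 − rank ∂_2 = (5 − 4) − 0 = 1, and there is no ∂_2, so H_1 ≅ Z.

As a check, the Euler characteristic is 5 − 5 = 0, which agrees with 1 − 1 = 0.

Hence the Betti numbers are b_0 = 1, b_1 = 1.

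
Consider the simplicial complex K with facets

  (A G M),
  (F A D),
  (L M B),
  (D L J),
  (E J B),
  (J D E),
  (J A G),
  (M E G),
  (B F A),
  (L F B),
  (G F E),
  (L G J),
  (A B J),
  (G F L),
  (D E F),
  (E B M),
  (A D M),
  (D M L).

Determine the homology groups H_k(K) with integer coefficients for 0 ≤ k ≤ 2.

Take the total order A < B < D < E < F < G < J < L < M on the vertex set. Then K (dimension 2) consists of the simplices:

  0-simplices (9): A, B, D, E, F, G, J, L, M
  1-simplices (27): AB, AD, AF, AG, AJ, AM, BE, BF, BJ, BL, BM, DE, DF, DJ, DL, DM, EF, EG, EJ, EM, FG, FL, GJ, GL, GM, JL, LM
  2-simplices (18): ABF, ABJ, ADF, ADM, AGJ, AGM, BEJ, BEM, BFL, BLM, DEF, DEJ, DJL, DLM, EFG, EGM, FGL, GJL

giving chain groups C_0 ≅ Z^9, C_1 ≅ Z^27, C_2 ≅ Z^18.

The boundary map ∂_1: C_1 → C_0 maps an edge to its endpoints' difference, ∂[p,q] = q − p. For instance
  ∂FG = G − F.
The 9×27 boundary matrix has rank 8 and Smith normal form diag(1,1,1,1,1,1,1,1).

The boundary map ∂_2: C_2 → C_1 maps a triangle to the signed sum of its edges. For instance
  ∂DEF = EF − DF + DE,
  ∂BEM = EM − BM + BE.
As a 27×18 matrix over Z this has rank 17, with invariant factors (1,1,1,1,1,1,1,1,1,1,1,1,1,1,1,1,1).

Reading off H_k = ker ∂_k / im ∂_{k+1}:

  H_0: rank C_0 − rank ∂_1 = 9 − 8 = 1, and the invariant factors of ∂_1 are all 1, so H_0 ≅ Z.
  H_1: rank ker ∂_1 − rank ∂_2 = (27 − 8) − 17 = 2, and the invariant factors of ∂_2 are all 1, so H_1 ≅ Z^2.
  H_2: rank ker ∂_2 − rank ∂_3 = (18 − 17) − 0 = 1, and there is no ∂_3, so H_2 ≅ Z.

H_0 = Z,  H_1 = Z^2,  H_2 = Z.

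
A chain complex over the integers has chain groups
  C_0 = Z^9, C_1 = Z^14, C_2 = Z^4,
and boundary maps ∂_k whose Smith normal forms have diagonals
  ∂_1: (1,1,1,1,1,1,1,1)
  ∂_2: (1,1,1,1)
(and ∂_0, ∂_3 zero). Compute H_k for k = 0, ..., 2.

H_0: b_0 = 9 − 0 − 8 = 1; torsion from ∂_1 factors > 1: none. So H_0 = Z.
H_1: b_1 = 14 − 8 − 4 = 2; torsion from ∂_2 factors > 1: none. So H_1 = Z^2.
H_2: b_2 = 4 − 4 − 0 = 0; torsion from ∂_3 factors > 1: none. So H_2 = 0.

H_0 = Z,  H_1 = Z^2,  H_2 = 0.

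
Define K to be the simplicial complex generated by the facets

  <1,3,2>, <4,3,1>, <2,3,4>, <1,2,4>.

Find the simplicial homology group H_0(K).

H_0 ≅ Z.

Order the vertices as 1 < 2 < 3 < 4. Listing each simplex with vertices in this order, K has dimension 2 with simplices:

  0-simplices (4): [1], [2], [3], [4]
  1-simplices (6): [1,2], [1,3], [1,4], [2,3], [2,4], [3,4]
  2-simplices (4): [1,2,3], [1,2,4], [1,3,4], [2,3,4]

giving chain groups C_0 ≅ Z^4, C_1 ≅ Z^6, C_2 ≅ Z^4.

∂_1: C_1 → C_0 maps an edge to its endpoints' difference, ∂[p,q] = q − p. For instance
  ∂[1,4] = [4] − [1].
This gives a 4×6 integer matrix of rank 3; reducing to Smith normal form yields diagonal entries (1,1,1).

The boundary map ∂_2: C_2 → C_1 acts by ∂[p,q,r] = [q,r] − [p,r] + [p,q]. For instance
  ∂[2,3,4] = [3,4] − [2,4] + [2,3],
  ∂[1,2,3] = [2,3] − [1,3] + [1,2].
This gives a 6×4 integer matrix of rank 3; reducing to Smith normal form yields diagonal entries (1,1,1).

From H_k ≅ ker(∂_k) / im(∂_{k+1}) we obtain:

  H_0: rank C_0 − rank ∂_1 = 4 − 3 = 1, and the invariant factors of ∂_1 are all 1, so H_0 ≅ Z.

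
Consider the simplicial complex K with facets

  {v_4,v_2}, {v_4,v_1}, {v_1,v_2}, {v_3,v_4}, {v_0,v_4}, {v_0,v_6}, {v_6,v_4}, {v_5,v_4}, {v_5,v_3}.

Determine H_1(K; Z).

Take the total order v_0 < v_1 < v_2 < v_3 < v_4 < v_5 < v_6 on the vertex set. Then K (dimension 1) consists of the simplices:

  0-simplices (7): [v_0], [v_1], [v_2], [v_3], [v_4], [v_5], [v_6]
  1-simplices (9): [v_0,v_4], [v_0,v_6], [v_1,v_2], [v_1,v_4], [v_2,v_4], [v_3,v_4], [v_3,v_5], [v_4,v_5], [v_4,v_6]

so the chain groups are C_0 ≅ Z^7, C_1 ≅ Z^9.

∂_1: C_1 → C_0 maps an edge to its endpoints' difference, ∂[p,q] = q − p.
The resulting 7×9 matrix has rank 6, and its Smith normal form has invariant factors (1,1,1,1,1,1).

From H_k ≅ ker(∂_k) / im(∂_{k+1}) we obtain:

  H_1: rank ker ∂_1 − rank ∂_2 = (9 − 6) − 0 = 3, and there is no ∂_2, so H_1 = Z^3.

H_1 ≅ Z^3.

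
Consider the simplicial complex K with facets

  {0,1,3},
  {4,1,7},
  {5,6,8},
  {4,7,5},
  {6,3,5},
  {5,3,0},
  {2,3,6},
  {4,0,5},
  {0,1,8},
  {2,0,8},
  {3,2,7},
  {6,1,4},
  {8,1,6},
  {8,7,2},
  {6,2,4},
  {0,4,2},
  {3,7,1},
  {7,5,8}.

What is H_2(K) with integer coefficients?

Order the vertices as 0 < 1 < 2 < 3 < 4 < 5 < 6 < 7 < 8. Listing each simplex with vertices in this order, K has dimension 2 with simplices:

  0-simplices (9): [0], [1], [2], [3], [4], [5], [6], [7], [8]
  1-simplices (27): (27 of them)
  2-simplices (18): [0,1,3], [0,1,8], [0,2,4], [0,2,8], [0,3,5], [0,4,5], [1,3,7], [1,4,6], [1,4,7], [1,6,8], [2,3,6], [2,3,7], [2,4,6], [2,7,8], [3,5,6], [4,5,7], [5,6,8], [5,7,8]

so the chain groups are C_0 ≅ Z^9, C_1 ≅ Z^27, C_2 ≅ Z^18.

Boundary ∂_1: C_1 → C_0 maps an edge to its endpoints' difference, ∂[p,q] = q − p. For instance
  ∂[3,6] = [6] − [3].
The 9×27 boundary matrix has rank 8 and Smith normal form diag(1,1,1,1,1,1,1,1).

∂_2: C_2 → C_1 maps a triangle to the signed sum of its edges. For instance
  ∂[5,7,8] = [7,8] − [5,8] + [5,7],
  ∂[0,2,4] = [2,4] − [0,4] + [0,2].
As a 27×18 matrix over Z this has rank 17, with invariant factors (1,1,1,1,1,1,1,1,1,1,1,1,1,1,1,1,1).

Now H_k = ker ∂_k / im ∂_{k+1}, so:

  H_2: rank ker ∂_2 − rank ∂_3 = (18 − 17) − 0 = 1, and there is no ∂_3, so H_2 ≅ Z.

(K is a triangulation of the torus T^2.)

H_2 = Z.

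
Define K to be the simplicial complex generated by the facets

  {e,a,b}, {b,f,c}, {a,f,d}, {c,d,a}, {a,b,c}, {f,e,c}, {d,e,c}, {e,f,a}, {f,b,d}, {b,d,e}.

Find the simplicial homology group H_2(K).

H_2 = 0.

We work with the vertex ordering a < b < c < d < e < f. The simplices of K, each written with vertices in increasing order, are:

  0-simplices (6): a, b, c, d, e, f
  1-simplices (15): ab, ac, ad, ae, af, bc, bd, be, bf, cd, ce, cf, de, df, ef
  2-simplices (10): abc, abe, acd, adf, aef, bcf, bde, bdf, cde, cef

so the chain groups are C_0 ≅ Z^6, C_1 ≅ Z^15, C_2 ≅ Z^10.

Boundary ∂_1: C_1 → C_0 is given by ∂[p,q] = [q] − [p]. For instance
  ∂ad = d − a.
The 6×15 boundary matrix has rank 5 and Smith normal form diag(1,1,1,1,1).

∂_2: C_2 → C_1 maps a triangle to the signed sum of its edges. For instance
  ∂bdf = df − bf + bd,
  ∂cde = de − ce + cd.
As a 15×10 matrix over Z this has rank 10, with invariant factors (1,1,1,1,1,1,1,1,1,2).

Now H_k = ker ∂_k / im ∂_{k+1}, so:

  H_2: rank ker ∂_2 − rank ∂_3 = (10 − 10) − 0 = 0, and there is no ∂_3, so H_2 ≅ 0.

(K is a triangulation of the real projective plane RP^2.)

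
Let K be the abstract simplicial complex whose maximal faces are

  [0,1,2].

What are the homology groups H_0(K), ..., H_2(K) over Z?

H_0 = Z,  H_1 = 0,  H_2 = 0.

Order the vertices as 0 < 1 < 2. Listing each simplex with vertices in this order, K has dimension 2 with simplices:

  0-simplices (3): [0], [1], [2]
  1-simplices (3): [0,1], [0,2], [1,2]
  2-simplices (1): [0,1,2]

so the chain groups are C_0 ≅ Z^3, C_1 ≅ Z^3, C_2 ≅ Z^1.

The boundary map ∂_1: C_1 → C_0 is given by ∂[p,q] = [q] − [p]. For instance
  ∂[0,2] = [2] − [0].
As a 3×3 matrix over Z this has rank 2, with invariant factors (1,1).

∂_2: C_2 → C_1 acts by ∂[p,q,r] = [q,r] − [p,r] + [p,q]. For instance
  ∂[0,1,2] = [1,2] − [0,2] + [0,1].
The 3×1 boundary matrix has rank 1 and Smith normal form diag(1).

Computing H_k = (kernel of ∂_k) / (image of ∂_{k+1}):

  H_0: rank C_0 − rank ∂_1 = 3 − 2 = 1, and the invariant factors of ∂_1 are all 1, so H_0 ≅ Z.
  H_1: rank ker ∂_1 − rank ∂_2 = (3 − 2) − 1 = 0, and the invariant factors of ∂_2 are all 1, so H_1 ≅ 0.
  H_2: rank ker ∂_2 − rank ∂_3 = (1 − 1) − 0 = 0, and there is no ∂_3, so H_2 ≅ 0.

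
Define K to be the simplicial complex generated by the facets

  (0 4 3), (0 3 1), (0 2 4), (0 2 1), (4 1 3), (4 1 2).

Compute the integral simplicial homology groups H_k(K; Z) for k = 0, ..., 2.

H_0 ≅ Z,  H_1 = 0,  H_2 ≅ Z.

Order the vertices as 0 < 1 < 2 < 3 < 4. Listing each simplex with vertices in this order, K has dimension 2 with simplices:

  0-simplices (5): [0], [1], [2], [3], [4]
  1-simplices (9): [0,1], [0,2], [0,3], [0,4], [1,2], [1,3], [1,4], [2,4], [3,4]
  2-simplices (6): [0,1,2], [0,1,3], [0,2,4], [0,3,4], [1,2,4], [1,3,4]

giving chain groups C_0 ≅ Z^5, C_1 ≅ Z^9, C_2 ≅ Z^6.

The boundary map ∂_1: C_1 → C_0 sends each edge [p,q] (with p < q) to q − p. For instance
  ∂[1,2] = [2] − [1].
The 5×9 boundary matrix has rank 4 and Smith normal form diag(1,1,1,1).

∂_2: C_2 → C_1 maps a triangle to the signed sum of its edges. For instance
  ∂[0,1,2] = [1,2] − [0,2] + [0,1],
  ∂[0,1,3] = [1,3] − [0,3] + [0,1].
This gives a 9×6 integer matrix of rank 5; reducing to Smith normal form yields diagonal entries (1,1,1,1,1).

From H_k ≅ ker(∂_k) / im(∂_{k+1}) we obtain:

  H_0: rank C_0 − rank ∂_1 = 5 − 4 = 1, and the invariant factors of ∂_1 are all 1, so H_0 ≅ Z.
  H_1: rank ker ∂_1 − rank ∂_2 = (9 − 4) − 5 = 0, and the invariant factors of ∂_2 are all 1, so H_1 ≅ 0.
  H_2: rank ker ∂_2 − rank ∂_3 = (6 − 5) − 0 = 1, and there is no ∂_3, so H_2 ≅ Z.

As a check, the Euler characteristic is 5 − 9 + 6 = 2, which agrees with 1 − 0 + 1 = 2.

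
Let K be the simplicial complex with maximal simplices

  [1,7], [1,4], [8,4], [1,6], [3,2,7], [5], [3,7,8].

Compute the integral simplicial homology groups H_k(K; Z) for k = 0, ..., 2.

We work with the vertex ordering 1 < 2 < 3 < 4 < 5 < 6 < 7 < 8. The simplices of K, each written with vertices in increasing order, are:

  0-simplices (8): [1], [2], [3], [4], [5], [6], [7], [8]
  1-simplices (9): [1,4], [1,6], [1,7], [2,3], [2,7], [3,7], [3,8], [4,8], [7,8]
  2-simplices (2): [2,3,7], [3,7,8]

giving chain groups C_0 ≅ Z^8, C_1 ≅ Z^9, C_2 ≅ Z^2.

The boundary map ∂_1: C_1 → C_0 is given by ∂[p,q] = [q] − [p].
The resulting 8×9 matrix has rank 6, and its Smith normal form has invariant factors (1,1,1,1,1,1).

Boundary ∂_2: C_2 → C_1 maps a triangle to the signed sum of its edges. For instance
  ∂[3,7,8] = [7,8] − [3,8] + [3,7],
  ∂[2,3,7] = [3,7] − [2,7] + [2,3].
This gives a 9×2 integer matrix of rank 2; reducing to Smith normal form yields diagonal entries (1,1).

Reading off H_k = ker ∂_k / im ∂_{k+1}:

  H_0: rank C_0 − rank ∂_1 = 8 − 6 = 2, and the invariant factors of ∂_1 are all 1, so H_0 ≅ Z^2.
  H_1: rank ker ∂_1 − rank ∂_2 = (9 − 6) − 2 = 1, and the invariant factors of ∂_2 are all 1, so H_1 ≅ Z.
  H_2: rank ker ∂_2 − rank ∂_3 = (2 − 2) − 0 = 0, and there is no ∂_3, so H_2 ≅ 0.

H_0 ≅ Z^2,  H_1 ≅ Z,  H_2 = 0.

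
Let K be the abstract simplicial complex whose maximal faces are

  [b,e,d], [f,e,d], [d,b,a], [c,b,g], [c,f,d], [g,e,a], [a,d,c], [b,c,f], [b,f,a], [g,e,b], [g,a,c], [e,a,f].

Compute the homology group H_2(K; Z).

We work with the vertex ordering a < b < c < d < e < f < g. The simplices of K, each written with vertices in increasing order, are:

  0-simplices (7): a, b, c, d, e, f, g
  1-simplices (18): ab, ac, ad, ae, af, ag, bc, bd, be, bf, bg, cd, cf, cg, de, df, ef, eg
  2-simplices (12): abd, abf, acd, acg, aef, aeg, bcf, bcg, bde, beg, cdf, def

giving chain groups C_0 ≅ Z^7, C_1 ≅ Z^18, C_2 ≅ Z^12.

Boundary ∂_1: C_1 → C_0 maps an edge to its endpoints' difference, ∂[p,q] = q − p. For instance
  ∂ab = b − a.
This gives a 7×18 integer matrix of rank 6; reducing to Smith normal form yields diagonal entries (1,1,1,1,1,1).

Boundary ∂_2: C_2 → C_1 acts by ∂[p,q,r] = [q,r] − [p,r] + [p,q]. For instance
  ∂bcf = cf − bf + bc,
  ∂abf = bf − af + ab.
As a 18×12 matrix over Z this has rank 12, with invariant factors (1,1,1,1,1,1,1,1,1,1,1,2).

Reading off H_k = ker ∂_k / im ∂_{k+1}:

  H_2: rank ker ∂_2 − rank ∂_3 = (12 − 12) − 0 = 0, and there is no ∂_3, so H_2 ≅ 0.

(K is a triangulation of the real projective plane RP^2.)

H_2 ≅ 0.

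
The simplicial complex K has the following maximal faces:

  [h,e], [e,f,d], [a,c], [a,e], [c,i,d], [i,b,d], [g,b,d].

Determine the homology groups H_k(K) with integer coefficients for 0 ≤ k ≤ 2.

K has 9 vertices, 13 edges, 4 triangles.
rank ∂_0 = 0, rank ∂_1 = 8 ⇒ b_0 = 9 − 0 − 8 = 1; all invariant factors of ∂_1 are 1 so no torsion. So H_0 ≅ Z.
rank ∂_1 = 8, rank ∂_2 = 4 ⇒ b_1 = 13 − 8 − 4 = 1; all invariant factors of ∂_2 are 1 so no torsion. So H_1 ≅ Z.
rank ∂_2 = 4, rank ∂_3 = 0 ⇒ b_2 = 4 − 4 − 0 = 0. So H_2 ≅ 0.

H_0 ≅ Z,  H_1 ≅ Z,  H_2 = 0.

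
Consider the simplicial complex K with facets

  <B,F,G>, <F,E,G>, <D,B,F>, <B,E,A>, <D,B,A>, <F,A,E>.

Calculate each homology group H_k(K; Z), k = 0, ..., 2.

Fix the vertex order A < B < D < E < F < G and write every simplex with vertices in increasing order. Then dim K = 2 and the simplices of K are:

  0-simplices (6): A, B, D, E, F, G
  1-simplices (12): AB, AD, AE, AF, BD, BE, BF, BG, DF, EF, EG, FG
  2-simplices (6): ABD, ABE, AEF, BDF, BFG, EFG

Hence C_0 ≅ Z^6, C_1 ≅ Z^12, C_2 ≅ Z^6.

The boundary map ∂_1: C_1 → C_0 sends each edge [p,q] (with p < q) to q − p. For instance
  ∂FG = G − F.
As a 6×12 matrix over Z this has rank 5, with invariant factors (1,1,1,1,1).

Boundary ∂_2: C_2 → C_1 acts by ∂[p,q,r] = [q,r] − [p,r] + [p,q]. For instance
  ∂ABD = BD − AD + AB,
  ∂AEF = EF − AF + AE.
The 12×6 boundary matrix has rank 6 and Smith normal form diag(1,1,1,1,1,1).

Now H_k = ker ∂_k / im ∂_{k+1}, so:

  H_0: rank C_0 − rank ∂_1 = 6 − 5 = 1, and the invariant factors of ∂_1 are all 1, so H_0 ≅ Z.
  H_1: rank ker ∂_1 − rank ∂_2 = (12 − 5) − 6 = 1, and the invariant factors of ∂_2 are all 1, so H_1 ≅ Z.
  H_2: rank ker ∂_2 − rank ∂_3 = (6 − 6) − 0 = 0, and there is no ∂_3, so H_2 ≅ 0.

(K is a triangulation of the cylinder S^1 x I.)

H_0 ≅ Z,  H_1 ≅ Z,  H_2 = 0.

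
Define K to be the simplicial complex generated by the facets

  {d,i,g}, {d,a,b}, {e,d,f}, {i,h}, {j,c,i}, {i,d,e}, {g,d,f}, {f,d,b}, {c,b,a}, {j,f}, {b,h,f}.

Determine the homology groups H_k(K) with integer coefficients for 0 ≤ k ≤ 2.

Order the vertices as a < b < c < d < e < f < g < h < i < j. Listing each simplex with vertices in this order, K has dimension 2 with simplices:

  0-simplices (10): a, b, c, d, e, f, g, h, i, j
  1-simplices (21): ab, ac, ad, bc, bd, bf, bh, ci, cj, de, df, dg, di, ef, ei, fg, fh, fj, gi, hi, ij
  2-simplices (9): abc, abd, bdf, bfh, cij, def, dei, dfg, dgi

Hence C_0 ≅ Z^10, C_1 ≅ Z^21, C_2 ≅ Z^9.

Boundary ∂_1: C_1 → C_0 is given by ∂[p,q] = [q] − [p]. For instance
  ∂gi = i − g.
As a 10×21 matrix over Z this has rank 9, with invariant factors (1,1,1,1,1,1,1,1,1).

The boundary map ∂_2: C_2 → C_1 sends each 2-simplex [p,q,r] to [q,r] − [p,r] + [p,q]. For instance
  ∂dfg = fg − dg + df,
  ∂abd = bd − ad + ab.
The resulting 21×9 matrix has rank 9, and its Smith normal form has invariant factors (1,1,1,1,1,1,1,1,1).

Now H_k = ker ∂_k / im ∂_{k+1}, so:

  H_0: rank C_0 − rank ∂_1 = 10 − 9 = 1, and the invariant factors of ∂_1 are all 1, so H_0 ≅ Z.
  H_1: rank ker ∂_1 − rank ∂_2 = (21 − 9) − 9 = 3, and the invariant factors of ∂_2 are all 1, so H_1 ≅ Z^3.
  H_2: rank ker ∂_2 − rank ∂_3 = (9 − 9) − 0 = 0, and there is no ∂_3, so H_2 ≅ 0.

As a check, the Euler characteristic is 10 − 21 + 9 = -2, which agrees with 1 − 3 + 0 = -2.

H_0 = Z,  H_1 = Z^3,  H_2 = 0.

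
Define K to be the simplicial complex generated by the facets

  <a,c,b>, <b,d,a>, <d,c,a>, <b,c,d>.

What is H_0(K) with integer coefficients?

K has 4 vertices, 6 edges, 4 triangles.
rank ∂_0 = 0, rank ∂_1 = 3 ⇒ b_0 = 4 − 0 − 3 = 1; all invariant factors of ∂_1 are 1 so no torsion. So H_0 = Z.

H_0 ≅ Z.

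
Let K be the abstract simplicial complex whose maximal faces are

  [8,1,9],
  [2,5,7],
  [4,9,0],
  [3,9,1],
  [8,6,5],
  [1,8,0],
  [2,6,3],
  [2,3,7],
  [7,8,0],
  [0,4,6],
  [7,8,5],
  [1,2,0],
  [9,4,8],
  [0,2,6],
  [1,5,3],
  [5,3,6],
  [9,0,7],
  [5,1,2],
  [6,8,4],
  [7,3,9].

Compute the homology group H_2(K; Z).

Order the vertices as 0 < 1 < 2 < 3 < 4 < 5 < 6 < 7 < 8 < 9. Listing each simplex with vertices in this order, K has dimension 2 with simplices:

  0-simplices (10): [0], [1], [2], [3], [4], [5], [6], [7], [8], [9]
  1-simplices (30): (30 of them)
  2-simplices (20): (20 of them)

giving chain groups C_0 ≅ Z^10, C_1 ≅ Z^30, C_2 ≅ Z^20.

Boundary ∂_1: C_1 → C_0 sends each edge [p,q] (with p < q) to q − p. For instance
  ∂[1,2] = [2] − [1].
The 10×30 boundary matrix has rank 9 and Smith normal form diag(1,1,1,1,1,1,1,1,1).

The boundary map ∂_2: C_2 → C_1 acts by ∂[p,q,r] = [q,r] − [p,r] + [p,q]. For instance
  ∂[0,4,6] = [4,6] − [0,6] + [0,4],
  ∂[1,3,5] = [3,5] − [1,5] + [1,3].
The 30×20 boundary matrix has rank 20 and Smith normal form diag(1,1,1,1,1,1,1,1,1,1,1,1,1,1,1,1,1,1,1,2).

From H_k ≅ ker(∂_k) / im(∂_{k+1}) we obtain:

  H_2: rank ker ∂_2 − rank ∂_3 = (20 − 20) − 0 = 0, and there is no ∂_3, so H_2 = 0.

H_2 = 0.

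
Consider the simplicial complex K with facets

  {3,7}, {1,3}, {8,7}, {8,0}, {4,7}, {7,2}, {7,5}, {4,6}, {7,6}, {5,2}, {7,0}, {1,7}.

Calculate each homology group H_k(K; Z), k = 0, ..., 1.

H_0 ≅ Z,  H_1 ≅ Z^4.

Order the vertices as 0 < 1 < 2 < 3 < 4 < 5 < 6 < 7 < 8. Listing each simplex with vertices in this order, K has dimension 1 with simplices:

  0-simplices (9): [0], [1], [2], [3], [4], [5], [6], [7], [8]
  1-simplices (12): [0,7], [0,8], [1,3], [1,7], [2,5], [2,7], [3,7], [4,6], [4,7], [5,7], [6,7], [7,8]

Hence C_0 ≅ Z^9, C_1 ≅ Z^12.

∂_1: C_1 → C_0 is given by ∂[p,q] = [q] − [p].
As a 9×12 matrix over Z this has rank 8, with invariant factors (1,1,1,1,1,1,1,1).

From H_k ≅ ker(∂_k) / im(∂_{k+1}) we obtain:

  H_0: rank C_0 − rank ∂_1 = 9 − 8 = 1, and the invariant factors of ∂_1 are all 1, so H_0 ≅ Z.
  H_1: rank ker ∂_1 − rank ∂_2 = (12 − 8) − 0 = 4, and there is no ∂_2, so H_1 ≅ Z^4.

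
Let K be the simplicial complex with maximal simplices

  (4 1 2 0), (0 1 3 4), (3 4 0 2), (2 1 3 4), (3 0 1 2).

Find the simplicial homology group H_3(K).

Order the vertices as 0 < 1 < 2 < 3 < 4. Listing each simplex with vertices in this order, K has dimension 3 with simplices:

  0-simplices (5): [0], [1], [2], [3], [4]
  1-simplices (10): [0,1], [0,2], [0,3], [0,4], [1,2], [1,3], [1,4], [2,3], [2,4], [3,4]
  2-simplices (10): [0,1,2], [0,1,3], [0,1,4], [0,2,3], [0,2,4], [0,3,4], [1,2,3], [1,2,4], [1,3,4], [2,3,4]
  3-simplices (5): [0,1,2,3], [0,1,2,4], [0,1,3,4], [0,2,3,4], [1,2,3,4]

Hence C_0 ≅ Z^5, C_1 ≅ Z^10, C_2 ≅ Z^10, C_3 ≅ Z^5.

The boundary map ∂_1: C_1 → C_0 sends each edge [p,q] (with p < q) to q − p. For instance
  ∂[0,4] = [4] − [0].
The 5×10 boundary matrix has rank 4 and Smith normal form diag(1,1,1,1).

The boundary map ∂_2: C_2 → C_1 maps a triangle to the signed sum of its edges. For instance
  ∂[2,3,4] = [3,4] − [2,4] + [2,3],
  ∂[1,2,4] = [2,4] − [1,4] + [1,2].
This gives a 10×10 integer matrix of rank 6; reducing to Smith normal form yields diagonal entries (1,1,1,1,1,1).

Boundary ∂_3: C_3 → C_2 sends each 3-simplex σ to the alternating sum Σ_i (−1)^i (σ with its i-th vertex removed). For instance
  ∂[1,2,3,4] = [2,3,4] − [1,3,4] + [1,2,4] − [1,2,3],
  ∂[0,1,3,4] = [1,3,4] − [0,3,4] + [0,1,4] − [0,1,3].
The 10×5 boundary matrix has rank 4 and Smith normal form diag(1,1,1,1).

Now H_k = ker ∂_k / im ∂_{k+1}, so:

  H_3: rank ker ∂_3 − rank ∂_4 = (5 − 4) − 0 = 1, and there is no ∂_4, so H_3 ≅ Z.

(K is a triangulation of the 3-sphere S^3.)

H_3 = Z.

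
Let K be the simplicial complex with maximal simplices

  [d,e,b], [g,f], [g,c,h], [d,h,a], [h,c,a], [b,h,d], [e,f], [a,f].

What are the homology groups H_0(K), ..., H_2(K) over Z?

Take the total order a < b < c < d < e < f < g < h on the vertex set. Then K (dimension 2) consists of the simplices:

  0-simplices (8): a, b, c, d, e, f, g, h
  1-simplices (14): ac, ad, af, ah, bd, be, bh, cg, ch, de, dh, ef, fg, gh
  2-simplices (5): ach, adh, bde, bdh, cgh

so the chain groups are C_0 ≅ Z^8, C_1 ≅ Z^14, C_2 ≅ Z^5.

The boundary map ∂_1: C_1 → C_0 is given by ∂[p,q] = [q] − [p].
As a 8×14 matrix over Z this has rank 7, with invariant factors (1,1,1,1,1,1,1).

∂_2: C_2 → C_1 acts by ∂[p,q,r] = [q,r] − [p,r] + [p,q]. For instance
  ∂bde = de − be + bd,
  ∂adh = dh − ah + ad.
The 14×5 boundary matrix has rank 5 and Smith normal form diag(1,1,1,1,1).

Computing H_k = (kernel of ∂_k) / (image of ∂_{k+1}):

  H_0: rank C_0 − rank ∂_1 = 8 − 7 = 1, and the invariant factors of ∂_1 are all 1, so H_0 = Z.
  H_1: rank ker ∂_1 − rank ∂_2 = (14 − 7) − 5 = 2, and the invariant factors of ∂_2 are all 1, so H_1 = Z^2.
  H_2: rank ker ∂_2 − rank ∂_3 = (5 − 5) − 0 = 0, and there is no ∂_3, so H_2 = 0.

H_0 ≅ Z,  H_1 ≅ Z^2,  H_2 = 0.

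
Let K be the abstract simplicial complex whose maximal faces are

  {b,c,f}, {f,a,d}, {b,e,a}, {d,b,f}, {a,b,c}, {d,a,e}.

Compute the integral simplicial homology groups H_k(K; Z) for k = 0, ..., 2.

Fix the vertex order a < b < c < d < e < f and write every simplex with vertices in increasing order. Then dim K = 2 and the simplices of K are:

  0-simplices (6): a, b, c, d, e, f
  1-simplices (12): ab, ac, ad, ae, af, bc, bd, be, bf, cf, de, df
  2-simplices (6): abc, abe, ade, adf, bcf, bdf

giving chain groups C_0 ≅ Z^6, C_1 ≅ Z^12, C_2 ≅ Z^6.

The boundary map ∂_1: C_1 → C_0 maps an edge to its endpoints' difference, ∂[p,q] = q − p. For instance
  ∂ad = d − a.
The 6×12 boundary matrix has rank 5 and Smith normal form diag(1,1,1,1,1).

∂_2: C_2 → C_1 sends each 2-simplex [p,q,r] to [q,r] − [p,r] + [p,q]. For instance
  ∂ade = de − ae + ad,
  ∂bdf = df − bf + bd.
As a 12×6 matrix over Z this has rank 6, with invariant factors (1,1,1,1,1,1).

From H_k ≅ ker(∂_k) / im(∂_{k+1}) we obtain:

  H_0: rank C_0 − rank ∂_1 = 6 − 5 = 1, and the invariant factors of ∂_1 are all 1, so H_0 ≅ Z.
  H_1: rank ker ∂_1 − rank ∂_2 = (12 − 5) − 6 = 1, and the invariant factors of ∂_2 are all 1, so H_1 ≅ Z.
  H_2: rank ker ∂_2 − rank ∂_3 = (6 − 6) − 0 = 0, and there is no ∂_3, so H_2 ≅ 0.

H_0 ≅ Z,  H_1 ≅ Z,  H_2 = 0.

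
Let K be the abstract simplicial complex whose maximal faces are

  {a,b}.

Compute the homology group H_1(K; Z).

H_1 ≅ 0.

Take the total order a < b on the vertex set. Then K (dimension 1) consists of the simplices:

  0-simplices (2): a, b
  1-simplices (1): ab

giving chain groups C_0 ≅ Z^2, C_1 ≅ Z^1.

∂_1: C_1 → C_0 maps an edge to its endpoints' difference, ∂[p,q] = q − p. For instance
  ∂ab = b − a.
The 2×1 boundary matrix has rank 1 and Smith normal form diag(1).

Now H_k = ker ∂_k / im ∂_{k+1}, so:

  H_1: rank ker ∂_1 − rank ∂_2 = (1 − 1) − 0 = 0, and there is no ∂_2, so H_1 ≅ 0.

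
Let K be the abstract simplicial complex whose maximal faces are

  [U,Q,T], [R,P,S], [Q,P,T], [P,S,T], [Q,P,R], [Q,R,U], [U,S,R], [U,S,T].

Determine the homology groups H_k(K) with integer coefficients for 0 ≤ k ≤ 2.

Order the vertices as P < Q < R < S < T < U. Listing each simplex with vertices in this order, K has dimension 2 with simplices:

  0-simplices (6): P, Q, R, S, T, U
  1-simplices (12): PQ, PR, PS, PT, QR, QT, QU, RS, RU, ST, SU, TU
  2-simplices (8): PQR, PQT, PRS, PST, QRU, QTU, RSU, STU

Hence C_0 ≅ Z^6, C_1 ≅ Z^12, C_2 ≅ Z^8.

∂_1: C_1 → C_0 maps an edge to its endpoints' difference, ∂[p,q] = q − p. For instance
  ∂QT = T − Q.
As a 6×12 matrix over Z this has rank 5, with invariant factors (1,1,1,1,1).

∂_2: C_2 → C_1 acts by ∂[p,q,r] = [q,r] − [p,r] + [p,q]. For instance
  ∂STU = TU − SU + ST,
  ∂QTU = TU − QU + QT.
As a 12×8 matrix over Z this has rank 7, with invariant factors (1,1,1,1,1,1,1).

Reading off H_k = ker ∂_k / im ∂_{k+1}:

  H_0: rank C_0 − rank ∂_1 = 6 − 5 = 1, and the invariant factors of ∂_1 are all 1, so H_0 ≅ Z.
  H_1: rank ker ∂_1 − rank ∂_2 = (12 − 5) − 7 = 0, and the invariant factors of ∂_2 are all 1, so H_1 ≅ 0.
  H_2: rank ker ∂_2 − rank ∂_3 = (8 − 7) − 0 = 1, and there is no ∂_3, so H_2 ≅ Z.

(K is a triangulation of the 2-sphere S^2.)

H_0 = Z,  H_1 = 0,  H_2 = Z.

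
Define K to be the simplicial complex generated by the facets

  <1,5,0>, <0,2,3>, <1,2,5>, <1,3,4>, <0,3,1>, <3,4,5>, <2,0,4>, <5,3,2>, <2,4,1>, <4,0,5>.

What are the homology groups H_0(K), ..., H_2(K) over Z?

Fix the vertex order 0 < 1 < 2 < 3 < 4 < 5 and write every simplex with vertices in increasing order. Then dim K = 2 and the simplices of K are:

  0-simplices (6): [0], [1], [2], [3], [4], [5]
  1-simplices (15): [0,1], [0,2], [0,3], [0,4], [0,5], [1,2], [1,3], [1,4], [1,5], [2,3], [2,4], [2,5], [3,4], [3,5], [4,5]
  2-simplices (10): [0,1,3], [0,1,5], [0,2,3], [0,2,4], [0,4,5], [1,2,4], [1,2,5], [1,3,4], [2,3,5], [3,4,5]

Hence C_0 ≅ Z^6, C_1 ≅ Z^15, C_2 ≅ Z^10.

∂_1: C_1 → C_0 sends each edge [p,q] (with p < q) to q − p.
The resulting 6×15 matrix has rank 5, and its Smith normal form has invariant factors (1,1,1,1,1).

Boundary ∂_2: C_2 → C_1 maps a triangle to the signed sum of its edges. For instance
  ∂[1,2,4] = [2,4] − [1,4] + [1,2],
  ∂[0,1,5] = [1,5] − [0,5] + [0,1].
The resulting 15×10 matrix has rank 10, and its Smith normal form has invariant factors (1,1,1,1,1,1,1,1,1,2).

From H_k ≅ ker(∂_k) / im(∂_{k+1}) we obtain:

  H_0: rank C_0 − rank ∂_1 = 6 − 5 = 1, and the invariant factors of ∂_1 are all 1, so H_0 ≅ Z.
  H_1: rank ker ∂_1 − rank ∂_2 = (15 − 5) − 10 = 0, and ∂_2 has invariant factor 2 > 1, so H_1 ≅ Z/2Z.
  H_2: rank ker ∂_2 − rank ∂_3 = (10 − 10) − 0 = 0, and there is no ∂_3, so H_2 ≅ 0.

As a check, the Euler characteristic is 6 − 15 + 10 = 1, which agrees with 1 − 0 + 0 = 1.

H_0 ≅ Z,  H_1 ≅ Z/2Z,  H_2 = 0.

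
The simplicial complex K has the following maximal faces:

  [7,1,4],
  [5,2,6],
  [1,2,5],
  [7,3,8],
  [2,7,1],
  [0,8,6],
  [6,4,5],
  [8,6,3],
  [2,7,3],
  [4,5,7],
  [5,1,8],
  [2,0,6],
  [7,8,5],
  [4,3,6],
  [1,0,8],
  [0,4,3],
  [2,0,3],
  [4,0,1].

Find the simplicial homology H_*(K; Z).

H_0 ≅ Z,  H_1 ≅ Z ⊕ Z/2,  H_2 = 0.

Take the total order 0 < 1 < 2 < 3 < 4 < 5 < 6 < 7 < 8 on the vertex set. Then K (dimension 2) consists of the simplices:

  0-simplices (9): [0], [1], [2], [3], [4], [5], [6], [7], [8]
  1-simplices (27): (27 of them)
  2-simplices (18): [0,1,4], [0,1,8], [0,2,3], [0,2,6], [0,3,4], [0,6,8], [1,2,5], [1,2,7], [1,4,7], [1,5,8], [2,3,7], [2,5,6], [3,4,6], [3,6,8], [3,7,8], [4,5,6], [4,5,7], [5,7,8]

giving chain groups C_0 ≅ Z^9, C_1 ≅ Z^27, C_2 ≅ Z^18.

∂_1: C_1 → C_0 sends each edge [p,q] (with p < q) to q − p.
As a 9×27 matrix over Z this has rank 8, with invariant factors (1,1,1,1,1,1,1,1).

Boundary ∂_2: C_2 → C_1 acts by ∂[p,q,r] = [q,r] − [p,r] + [p,q]. For instance
  ∂[2,3,7] = [3,7] − [2,7] + [2,3],
  ∂[3,6,8] = [6,8] − [3,8] + [3,6].
The resulting 27×18 matrix has rank 18, and its Smith normal form has invariant factors (1,1,1,1,1,1,1,1,1,1,1,1,1,1,1,1,1,2).

Computing H_k = (kernel of ∂_k) / (image of ∂_{k+1}):

  H_0: rank C_0 − rank ∂_1 = 9 − 8 = 1, and the invariant factors of ∂_1 are all 1, so H_0 = Z.
  H_1: rank ker ∂_1 − rank ∂_2 = (27 − 8) − 18 = 1, and ∂_2 has invariant factor 2 > 1, so H_1 = Z ⊕ Z/2.
  H_2: rank ker ∂_2 − rank ∂_3 = (18 − 18) − 0 = 0, and there is no ∂_3, so H_2 = 0.

(K is a triangulation of the Klein bottle.)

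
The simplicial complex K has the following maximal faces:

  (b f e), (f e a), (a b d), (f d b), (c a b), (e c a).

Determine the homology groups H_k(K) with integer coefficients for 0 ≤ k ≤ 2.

Fix the vertex order a < b < c < d < e < f and write every simplex with vertices in increasing order. Then dim K = 2 and the simplices of K are:

  0-simplices (6): a, b, c, d, e, f
  1-simplices (12): ab, ac, ad, ae, af, bc, bd, be, bf, ce, df, ef
  2-simplices (6): abc, abd, ace, aef, bdf, bef

giving chain groups C_0 ≅ Z^6, C_1 ≅ Z^12, C_2 ≅ Z^6.

The boundary map ∂_1: C_1 → C_0 is given by ∂[p,q] = [q] − [p]. For instance
  ∂ae = e − a.
This gives a 6×12 integer matrix of rank 5; reducing to Smith normal form yields diagonal entries (1,1,1,1,1).

∂_2: C_2 → C_1 sends each 2-simplex [p,q,r] to [q,r] − [p,r] + [p,q]. For instance
  ∂abd = bd − ad + ab,
  ∂abc = bc − ac + ab.
The 12×6 boundary matrix has rank 6 and Smith normal form diag(1,1,1,1,1,1).

Computing H_k = (kernel of ∂_k) / (image of ∂_{k+1}):

  H_0: rank C_0 − rank ∂_1 = 6 − 5 = 1, and the invariant factors of ∂_1 are all 1, so H_0 ≅ Z.
  H_1: rank ker ∂_1 − rank ∂_2 = (12 − 5) − 6 = 1, and the invariant factors of ∂_2 are all 1, so H_1 ≅ Z.
  H_2: rank ker ∂_2 − rank ∂_3 = (6 − 6) − 0 = 0, and there is no ∂_3, so H_2 ≅ 0.

(K is a triangulation of the cylinder S^1 x I.)

H_0 ≅ Z,  H_1 ≅ Z,  H_2 = 0.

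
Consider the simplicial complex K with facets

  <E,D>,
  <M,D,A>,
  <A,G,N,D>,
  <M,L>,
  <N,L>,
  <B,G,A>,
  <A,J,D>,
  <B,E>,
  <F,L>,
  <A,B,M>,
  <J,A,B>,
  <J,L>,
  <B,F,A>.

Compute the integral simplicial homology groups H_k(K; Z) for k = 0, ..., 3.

Fix the vertex order A < B < D < E < F < G < J < L < M < N and write every simplex with vertices in increasing order. Then dim K = 3 and the simplices of K are:

  0-simplices (10): A, B, D, E, F, G, J, L, M, N
  1-simplices (22): AB, AD, AF, AG, AJ, AM, AN, BE, BF, BG, BJ, BM, DE, DG, DJ, DM, DN, FL, GN, JL, LM, LN
  2-simplices (10): ABF, ABG, ABJ, ABM, ADG, ADJ, ADM, ADN, AGN, DGN
  3-simplices (1): ADGN

giving chain groups C_0 ≅ Z^10, C_1 ≅ Z^22, C_2 ≅ Z^10, C_3 ≅ Z^1.

∂_1: C_1 → C_0 maps an edge to its endpoints' difference, ∂[p,q] = q − p.
This gives a 10×22 integer matrix of rank 9; reducing to Smith normal form yields diagonal entries (1,1,1,1,1,1,1,1,1).

∂_2: C_2 → C_1 maps a triangle to the signed sum of its edges. For instance
  ∂ABF = BF − AF + AB,
  ∂ADN = DN − AN + AD.
This gives a 22×10 integer matrix of rank 9; reducing to Smith normal form yields diagonal entries (1,1,1,1,1,1,1,1,1).

∂_3: C_3 → C_2 sends each 3-simplex σ to the alternating sum Σ_i (−1)^i (σ with its i-th vertex removed). For instance
  ∂ADGN = DGN − AGN + ADN − ADG.
This gives a 10×1 integer matrix of rank 1; reducing to Smith normal form yields diagonal entries (1).

Reading off H_k = ker ∂_k / im ∂_{k+1}:

  H_0: rank C_0 − rank ∂_1 = 10 − 9 = 1, and the invariant factors of ∂_1 are all 1, so H_0 = Z.
  H_1: rank ker ∂_1 − rank ∂_2 = (22 − 9) − 9 = 4, and the invariant factors of ∂_2 are all 1, so H_1 = Z^4.
  H_2: rank ker ∂_2 − rank ∂_3 = (10 − 9) − 1 = 0, and the invariant factors of ∂_3 are all 1, so H_2 = 0.
  H_3: rank ker ∂_3 − rank ∂_4 = (1 − 1) − 0 = 0, and there is no ∂_4, so H_3 = 0.

As a check, the Euler characteristic is 10 − 22 + 10 − 1 = -3, which agrees with 1 − 4 + 0 − 0 = -3.

H_0 = Z,  H_1 = Z^4,  H_2 = 0,  H_3 = 0.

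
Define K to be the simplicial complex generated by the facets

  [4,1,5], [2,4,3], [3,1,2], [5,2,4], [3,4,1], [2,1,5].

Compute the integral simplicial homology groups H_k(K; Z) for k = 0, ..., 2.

We work with the vertex ordering 1 < 2 < 3 < 4 < 5. The simplices of K, each written with vertices in increasing order, are:

  0-simplices (5): [1], [2], [3], [4], [5]
  1-simplices (9): [1,2], [1,3], [1,4], [1,5], [2,3], [2,4], [2,5], [3,4], [4,5]
  2-simplices (6): [1,2,3], [1,2,5], [1,3,4], [1,4,5], [2,3,4], [2,4,5]

so the chain groups are C_0 ≅ Z^5, C_1 ≅ Z^9, C_2 ≅ Z^6.

Boundary ∂_1: C_1 → C_0 is given by ∂[p,q] = [q] − [p]. For instance
  ∂[2,4] = [4] − [2].
The resulting 5×9 matrix has rank 4, and its Smith normal form has invariant factors (1,1,1,1).

Boundary ∂_2: C_2 → C_1 maps a triangle to the signed sum of its edges. For instance
  ∂[1,3,4] = [3,4] − [1,4] + [1,3],
  ∂[1,4,5] = [4,5] − [1,5] + [1,4].
As a 9×6 matrix over Z this has rank 5, with invariant factors (1,1,1,1,1).

From H_k ≅ ker(∂_k) / im(∂_{k+1}) we obtain:

  H_0: rank C_0 − rank ∂_1 = 5 − 4 = 1, and the invariant factors of ∂_1 are all 1, so H_0 ≅ Z.
  H_1: rank ker ∂_1 − rank ∂_2 = (9 − 4) − 5 = 0, and the invariant factors of ∂_2 are all 1, so H_1 ≅ 0.
  H_2: rank ker ∂_2 − rank ∂_3 = (6 − 5) − 0 = 1, and there is no ∂_3, so H_2 ≅ Z.

H_0 = Z,  H_1 = 0,  H_2 = Z.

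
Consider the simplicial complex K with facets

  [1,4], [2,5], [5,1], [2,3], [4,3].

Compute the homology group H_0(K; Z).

Order the vertices as 1 < 2 < 3 < 4 < 5. Listing each simplex with vertices in this order, K has dimension 1 with simplices:

  0-simplices (5): [1], [2], [3], [4], [5]
  1-simplices (5): [1,4], [1,5], [2,3], [2,5], [3,4]

giving chain groups C_0 ≅ Z^5, C_1 ≅ Z^5.

∂_1: C_1 → C_0 sends each edge [p,q] (with p < q) to q − p. For instance
  ∂[2,3] = [3] − [2].
This gives a 5×5 integer matrix of rank 4; reducing to Smith normal form yields diagonal entries (1,1,1,1).

Computing H_k = (kernel of ∂_k) / (image of ∂_{k+1}):

  H_0: rank C_0 − rank ∂_1 = 5 − 4 = 1, and the invariant factors of ∂_1 are all 1, so H_0 = Z.

(K is a triangulation of the circle S^1.)

H_0 = Z.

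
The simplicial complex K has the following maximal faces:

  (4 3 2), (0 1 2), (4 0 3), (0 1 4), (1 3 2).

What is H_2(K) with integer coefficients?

H_2 ≅ 0.

Fix the vertex order 0 < 1 < 2 < 3 < 4 and write every simplex with vertices in increasing order. Then dim K = 2 and the simplices of K are:

  0-simplices (5): [0], [1], [2], [3], [4]
  1-simplices (10): [0,1], [0,2], [0,3], [0,4], [1,2], [1,3], [1,4], [2,3], [2,4], [3,4]
  2-simplices (5): [0,1,2], [0,1,4], [0,3,4], [1,2,3], [2,3,4]

so the chain groups are C_0 ≅ Z^5, C_1 ≅ Z^10, C_2 ≅ Z^5.

The boundary map ∂_1: C_1 → C_0 is given by ∂[p,q] = [q] − [p]. For instance
  ∂[0,4] = [4] − [0].
The resulting 5×10 matrix has rank 4, and its Smith normal form has invariant factors (1,1,1,1).

Boundary ∂_2: C_2 → C_1 maps a triangle to the signed sum of its edges. For instance
  ∂[1,2,3] = [2,3] − [1,3] + [1,2],
  ∂[0,3,4] = [3,4] − [0,4] + [0,3].
This gives a 10×5 integer matrix of rank 5; reducing to Smith normal form yields diagonal entries (1,1,1,1,1).

Now H_k = ker ∂_k / im ∂_{k+1}, so:

  H_2: rank ker ∂_2 − rank ∂_3 = (5 − 5) − 0 = 0, and there is no ∂_3, so H_2 ≅ 0.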